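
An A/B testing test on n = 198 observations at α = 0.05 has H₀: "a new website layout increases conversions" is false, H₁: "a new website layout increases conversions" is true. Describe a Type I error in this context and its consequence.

Type I error: rejecting H₀ when it is true — concluding that a new website layout increases conversions when in fact it is not. Consequence: rolling out a layout that doesn't actually help — wasted engineering effort.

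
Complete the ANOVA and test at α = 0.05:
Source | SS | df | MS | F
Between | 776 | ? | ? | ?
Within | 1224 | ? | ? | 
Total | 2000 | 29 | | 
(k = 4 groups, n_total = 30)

df_between = 3, df_within = 26. MS_between = 258.67, MS_within = 47.08. F = 5.495, F_crit ≈ 2.975. Reject H₀.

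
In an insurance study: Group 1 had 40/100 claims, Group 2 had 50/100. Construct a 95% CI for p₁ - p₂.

p̂₁ = 0.4, p̂₂ = 0.5. Difference = -0.1. CI = (-0.237, 0.037)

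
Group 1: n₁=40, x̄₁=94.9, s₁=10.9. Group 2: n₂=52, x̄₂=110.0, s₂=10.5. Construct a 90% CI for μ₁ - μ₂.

Difference = -15.1. SE = √(10.9²/40 + 10.5²/52) = 2.256. CI = (-18.81, -11.39)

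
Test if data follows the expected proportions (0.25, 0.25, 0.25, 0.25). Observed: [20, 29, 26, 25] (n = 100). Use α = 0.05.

Expected: [25.0, 25.0, 25.0, 25.0]. χ² = 1.68. df = 3, critical = 7.815. Fail to reject H₀.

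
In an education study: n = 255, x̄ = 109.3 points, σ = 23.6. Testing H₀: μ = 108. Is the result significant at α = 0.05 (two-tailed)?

z = (109.3 - 108)/(23.6/√255) = 0.88. Since |z| ≤ 1.96, not significant at α = 0.05.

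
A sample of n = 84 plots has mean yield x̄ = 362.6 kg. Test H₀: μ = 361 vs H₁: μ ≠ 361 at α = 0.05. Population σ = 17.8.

z = (x̄ - μ₀)/(σ/√n) = (362.6 - 361)/(17.8/√84) = 0.824. Critical value: ±1.96. Since |0.824| ≤ 1.96, Fail to reject H₀.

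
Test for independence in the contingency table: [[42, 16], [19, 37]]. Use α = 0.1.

χ² = 16.963. df = 1, critical = 2.706. Reject H₀. Variables are dependent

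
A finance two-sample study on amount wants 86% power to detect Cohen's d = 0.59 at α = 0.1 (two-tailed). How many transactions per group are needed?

z_{α/2} = 1.645, z_β = Φ⁻¹(0.86) = 1.08. For medium effect (d = 0.59): n per group = 2(z_{α/2} + z_β)²/d² = 2(1.645 + 1.08)²/0.59² = 42.7 → 43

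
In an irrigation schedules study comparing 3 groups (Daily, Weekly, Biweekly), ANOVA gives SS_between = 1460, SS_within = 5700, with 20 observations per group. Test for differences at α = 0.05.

df_between = 2, df_within = 57. F = MS_between/MS_within = 730.0/100.0 = 7.3. F_crit ≈ 3.159. Reject H₀. At least one mean differs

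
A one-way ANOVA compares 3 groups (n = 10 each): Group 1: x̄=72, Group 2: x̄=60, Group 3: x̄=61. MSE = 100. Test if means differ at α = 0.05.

Grand mean = 64.33. SS_between = 886.67, MS_between = 443.33. F = 4.433, F_crit ≈ 3.354. Reject H₀.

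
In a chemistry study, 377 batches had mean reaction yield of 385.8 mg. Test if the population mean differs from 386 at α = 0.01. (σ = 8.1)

z = (x̄ - μ₀)/(σ/√n) = (385.8 - 386)/(8.1/√377) = -0.479. Critical value: ±2.576. Since |-0.479| ≤ 2.576, Fail to reject H₀.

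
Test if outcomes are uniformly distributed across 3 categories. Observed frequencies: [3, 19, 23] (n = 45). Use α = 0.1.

Expected = 15 each. χ² = Σ(O-E)²/E = 14.933. df = 2, critical value = 4.605. Reject H₀.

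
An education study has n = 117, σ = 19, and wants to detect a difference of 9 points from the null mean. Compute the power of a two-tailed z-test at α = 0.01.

SE = σ/√n = 19/√117 = 1.757. Non-centrality λ = d/SE = 9/1.757 = 5.124. Power ≈ Φ(λ - z_{α/2}) = Φ(5.124 - 2.576) = Φ(2.548) = 0.995.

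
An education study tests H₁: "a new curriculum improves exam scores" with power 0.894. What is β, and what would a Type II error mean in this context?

β = 1 - power = 1 - 0.894 = 0.106. A Type II error is failing to reject H₀ when H₀ is false (false negative) — here, failing to conclude that a new curriculum improves exam scores when in fact it is true. Consequence: keeping the old curriculum when the new one would have helped students.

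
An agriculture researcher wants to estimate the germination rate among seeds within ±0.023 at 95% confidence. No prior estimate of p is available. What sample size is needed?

Conservative approach: use p = 0.5 (maximizes p(1-p) = 0.25). n = z²(0.25)/E² = 1.96²×0.25/0.023² = 1815.5 → n = 1816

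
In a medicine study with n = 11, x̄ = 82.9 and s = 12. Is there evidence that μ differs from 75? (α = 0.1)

t = (x̄ - μ₀)/(s/√n) = (82.9 - 75)/(12/√11) = 2.183. df = 10, critical t = ±1.812. Reject H₀.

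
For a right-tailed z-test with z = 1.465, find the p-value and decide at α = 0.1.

p = P(Z > 1.465) = 1 - Φ(1.465) ≈ 0.0715. Since p < 0.1, reject H₀ (significant) at α = 0.1.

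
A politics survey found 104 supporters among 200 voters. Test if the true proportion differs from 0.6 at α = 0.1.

p̂ = 0.52, p₀ = 0.6. z = (p̂ - p₀)/√(p₀(1-p₀)/n) = -2.309. Critical: ±1.645. Reject H₀.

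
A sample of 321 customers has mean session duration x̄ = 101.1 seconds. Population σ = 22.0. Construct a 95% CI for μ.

CI = x̄ ± z*(σ/√n) = 101.1 ± 1.96(22.0/√321) = 101.1 ± 2.41 = (98.69, 103.51)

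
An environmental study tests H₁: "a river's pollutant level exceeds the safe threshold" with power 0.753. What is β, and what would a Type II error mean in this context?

β = 1 - power = 1 - 0.753 = 0.247. A Type II error is failing to reject H₀ when H₀ is false (false negative) — here, failing to conclude that a river's pollutant level exceeds the safe threshold when in fact it is true. Consequence: allowing unsafe pollution to continue.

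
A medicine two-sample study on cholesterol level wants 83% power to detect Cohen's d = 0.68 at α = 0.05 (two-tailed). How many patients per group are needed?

z_{α/2} = 1.96, z_β = Φ⁻¹(0.83) = 0.954. For medium effect (d = 0.68): n per group = 2(z_{α/2} + z_β)²/d² = 2(1.96 + 0.954)²/0.68² = 36.7 → 37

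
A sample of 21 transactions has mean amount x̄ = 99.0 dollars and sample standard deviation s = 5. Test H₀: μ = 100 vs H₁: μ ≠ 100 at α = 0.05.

t = (x̄ - μ₀)/(s/√n) = (99.0 - 100)/(5/√21) = -0.917. df = 20, critical t = ±2.086. Fail to reject H₀.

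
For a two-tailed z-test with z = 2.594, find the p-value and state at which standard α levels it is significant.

p = 2·P(Z > |2.594|) = 2·(1 - Φ(2.594)) ≈ 0.0095. Significant at α = 0.1; Significant at α = 0.05; Significant at α = 0.01.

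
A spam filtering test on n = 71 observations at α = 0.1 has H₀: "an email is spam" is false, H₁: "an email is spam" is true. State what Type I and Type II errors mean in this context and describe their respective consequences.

Type I (false positive): concluding that an email is spam when it is not — a legitimate email is sent to the spam folder and the user misses it. Type II (false negative): failing to conclude that an email is spam when it is — a spam email lands in the inbox. Which is costlier depends on domain priorities and is a judgement call rather than a statistical fact.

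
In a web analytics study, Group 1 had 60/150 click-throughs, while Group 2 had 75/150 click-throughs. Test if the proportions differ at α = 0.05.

p̂₁ = 0.4, p̂₂ = 0.5, pooled p̂ = 0.45. z = -1.741. Critical: ±1.96. Fail to reject H₀.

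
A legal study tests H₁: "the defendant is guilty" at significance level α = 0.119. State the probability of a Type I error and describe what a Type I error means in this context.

P(Type I error) = α = 0.119. A Type I error is rejecting H₀ when H₀ is actually true (false positive) — here, concluding that the defendant is guilty when in fact this is not the case. Consequence: convicting an innocent person.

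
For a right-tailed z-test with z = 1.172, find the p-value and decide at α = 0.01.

p = P(Z > 1.172) = 1 - Φ(1.172) ≈ 0.1206. Since p ≥ 0.01, fail to reject H₀ (not significant) at α = 0.01.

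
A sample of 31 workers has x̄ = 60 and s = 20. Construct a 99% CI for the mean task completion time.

CI = x̄ ± t*(s/√n) = 60 ± 2.75(20/√31) = (50.12, 69.88)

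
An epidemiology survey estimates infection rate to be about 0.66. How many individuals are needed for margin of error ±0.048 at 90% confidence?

n = z²p(1-p)/E² = 1.645²×0.66×0.34/0.048² = 263.6 → n = 264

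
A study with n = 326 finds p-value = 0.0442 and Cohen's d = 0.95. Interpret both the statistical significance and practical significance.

Statistically significant (p = 0.0442 < 0.05). Cohen's d = 0.95 indicates a large effect size. Both statistical and practical significance should be considered.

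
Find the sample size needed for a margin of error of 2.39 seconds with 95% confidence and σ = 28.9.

n = (z*σ/E)² = (1.96×28.9/2.39)² = 561.7 → n = 562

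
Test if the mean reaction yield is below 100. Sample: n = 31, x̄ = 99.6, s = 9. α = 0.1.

t = (99.6 - 100)/(9/√31) = -0.247, df = 30. Critical t = -1.31. Fail to reject H₀.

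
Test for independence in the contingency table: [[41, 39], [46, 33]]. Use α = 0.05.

χ² = 0.781. df = 1, critical = 3.841. Fail to reject H₀. No evidence of dependence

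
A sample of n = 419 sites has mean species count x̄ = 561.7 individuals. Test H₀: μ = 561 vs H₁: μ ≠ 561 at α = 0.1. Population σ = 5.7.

z = (x̄ - μ₀)/(σ/√n) = (561.7 - 561)/(5.7/√419) = 2.514. Critical value: ±1.645. Since |2.514| > 1.645, Reject H₀.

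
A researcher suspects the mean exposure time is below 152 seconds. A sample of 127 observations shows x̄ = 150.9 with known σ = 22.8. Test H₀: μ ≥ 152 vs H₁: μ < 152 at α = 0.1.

z = -0.544. Critical value: -1.28. Fail to reject H₀.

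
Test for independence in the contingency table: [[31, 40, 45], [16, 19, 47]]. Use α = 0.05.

χ² = 6.663. df = 2, critical = 5.991. Reject H₀. Variables are dependent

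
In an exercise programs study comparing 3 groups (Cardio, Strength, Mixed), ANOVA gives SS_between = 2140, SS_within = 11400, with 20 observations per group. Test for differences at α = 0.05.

df_between = 2, df_within = 57. F = MS_between/MS_within = 1070.0/200.0 = 5.35. F_crit ≈ 3.159. Reject H₀. At least one mean differs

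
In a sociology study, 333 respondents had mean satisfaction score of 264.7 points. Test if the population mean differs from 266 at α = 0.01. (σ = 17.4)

z = (x̄ - μ₀)/(σ/√n) = (264.7 - 266)/(17.4/√333) = -1.363. Critical value: ±2.576. Since |-1.363| ≤ 2.576, Fail to reject H₀.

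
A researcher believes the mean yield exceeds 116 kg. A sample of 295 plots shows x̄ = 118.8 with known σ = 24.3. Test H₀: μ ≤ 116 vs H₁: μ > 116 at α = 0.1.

z = 1.979. Critical value: 1.28. Reject H₀.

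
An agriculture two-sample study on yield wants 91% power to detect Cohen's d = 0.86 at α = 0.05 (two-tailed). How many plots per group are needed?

z_{α/2} = 1.96, z_β = Φ⁻¹(0.91) = 1.341. For large effect (d = 0.86): n per group = 2(z_{α/2} + z_β)²/d² = 2(1.96 + 1.341)²/0.86² = 29.5 → 30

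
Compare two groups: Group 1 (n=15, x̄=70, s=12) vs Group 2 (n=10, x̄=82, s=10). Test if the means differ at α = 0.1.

Pooled sp = 11.26. t = -2.611, df = 23. Critical t = ±1.714. Reject H₀.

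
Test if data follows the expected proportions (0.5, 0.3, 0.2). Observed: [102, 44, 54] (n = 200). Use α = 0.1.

Expected: [100.0, 60.0, 40.0]. χ² = 9.207. df = 2, critical = 4.605. Reject H₀.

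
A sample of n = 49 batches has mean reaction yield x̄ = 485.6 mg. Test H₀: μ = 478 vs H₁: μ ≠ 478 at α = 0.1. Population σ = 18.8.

z = (x̄ - μ₀)/(σ/√n) = (485.6 - 478)/(18.8/√49) = 2.83. Critical value: ±1.645. Since |2.83| > 1.645, Reject H₀.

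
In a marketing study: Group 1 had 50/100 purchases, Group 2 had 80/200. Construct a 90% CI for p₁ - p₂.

p̂₁ = 0.5, p̂₂ = 0.4. Difference = 0.1. CI = (-0.0, 0.2)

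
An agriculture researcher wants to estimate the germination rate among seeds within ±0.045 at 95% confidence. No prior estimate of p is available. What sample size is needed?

Conservative approach: use p = 0.5 (maximizes p(1-p) = 0.25). n = z²(0.25)/E² = 1.96²×0.25/0.045² = 474.3 → n = 475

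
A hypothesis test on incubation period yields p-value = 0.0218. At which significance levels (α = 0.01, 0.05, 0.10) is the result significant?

p = 0.0218. Significant at: α = 0.05, 0.1.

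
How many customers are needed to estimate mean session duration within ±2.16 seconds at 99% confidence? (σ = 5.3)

n = (z*σ/E)² = (2.576×5.3/2.16)² = 40.0 → n = 40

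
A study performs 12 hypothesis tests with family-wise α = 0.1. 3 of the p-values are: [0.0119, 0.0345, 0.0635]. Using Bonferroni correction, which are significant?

Bonferroni α = 0.1/12 = 0.00833. None of the given p-values are significant.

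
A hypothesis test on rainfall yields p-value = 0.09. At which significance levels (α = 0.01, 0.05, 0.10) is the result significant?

p = 0.09. Significant at: α = 0.1.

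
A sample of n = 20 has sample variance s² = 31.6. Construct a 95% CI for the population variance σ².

df = 19. χ²_{0.025} = 32.852, χ²_{0.975} = 8.907. CI for σ² = ((n-1)s²/χ²_{α/2}, (n-1)s²/χ²_{1-α/2}) = (19·31.6/32.852, 19·31.6/8.907) = (18.28, 67.41)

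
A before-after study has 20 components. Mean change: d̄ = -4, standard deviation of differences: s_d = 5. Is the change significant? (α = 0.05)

t = d̄/(s_d/√n) = -4/(5/√20) = -3.578. df = 19, critical t = ±2.093. Reject H₀.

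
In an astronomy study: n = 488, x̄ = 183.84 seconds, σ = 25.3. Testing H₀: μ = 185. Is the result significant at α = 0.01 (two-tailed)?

z = (183.84 - 185)/(25.3/√488) = -1.013. Since |z| ≤ 2.576, not significant at α = 0.01.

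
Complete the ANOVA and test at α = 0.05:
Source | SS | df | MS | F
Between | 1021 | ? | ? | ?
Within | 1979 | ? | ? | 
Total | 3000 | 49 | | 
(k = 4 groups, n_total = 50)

df_between = 3, df_within = 46. MS_between = 340.33, MS_within = 43.02. F = 7.911, F_crit ≈ 2.807. Reject H₀.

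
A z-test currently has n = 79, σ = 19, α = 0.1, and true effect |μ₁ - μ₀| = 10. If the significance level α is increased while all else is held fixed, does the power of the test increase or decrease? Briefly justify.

Power increases: a larger α lowers the critical value, so more of the H₁ sampling distribution falls in the rejection region.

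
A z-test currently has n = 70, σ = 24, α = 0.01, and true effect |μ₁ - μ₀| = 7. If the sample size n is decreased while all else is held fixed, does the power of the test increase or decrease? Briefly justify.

Power decreases: a smaller n inflates the standard error σ/√n, pulling the sampling distribution under H₁ back toward the critical value.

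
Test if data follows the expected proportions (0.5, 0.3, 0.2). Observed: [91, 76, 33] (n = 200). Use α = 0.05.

Expected: [100.0, 60.0, 40.0]. χ² = 6.302. df = 2, critical = 5.991. Reject H₀.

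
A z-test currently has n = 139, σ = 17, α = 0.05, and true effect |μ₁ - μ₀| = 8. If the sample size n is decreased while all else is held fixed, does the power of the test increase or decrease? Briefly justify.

Power decreases: a smaller n inflates the standard error σ/√n, pulling the sampling distribution under H₁ back toward the critical value.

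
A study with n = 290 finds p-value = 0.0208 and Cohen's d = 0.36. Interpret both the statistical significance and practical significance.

Statistically significant (p = 0.0208 < 0.05). Cohen's d = 0.36 indicates a small effect size. Both statistical and practical significance should be considered.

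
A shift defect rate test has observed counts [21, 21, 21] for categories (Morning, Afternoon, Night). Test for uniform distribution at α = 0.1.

Expected = 21 each. χ² = Σ(O-E)²/E = 0.0. df = 2, critical value = 4.605. Fail to reject H₀.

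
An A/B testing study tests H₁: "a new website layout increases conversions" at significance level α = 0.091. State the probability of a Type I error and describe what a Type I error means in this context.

P(Type I error) = α = 0.091. A Type I error is rejecting H₀ when H₀ is actually true (false positive) — here, concluding that a new website layout increases conversions when in fact this is not the case. Consequence: rolling out a layout that doesn't actually help — wasted engineering effort.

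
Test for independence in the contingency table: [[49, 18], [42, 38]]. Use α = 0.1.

χ² = 6.583. df = 1, critical = 2.706. Reject H₀. Variables are dependent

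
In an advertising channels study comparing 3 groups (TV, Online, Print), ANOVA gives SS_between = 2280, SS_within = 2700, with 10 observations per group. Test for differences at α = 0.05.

df_between = 2, df_within = 27. F = MS_between/MS_within = 1140.0/100.0 = 11.4. F_crit ≈ 3.354. Reject H₀. At least one mean differs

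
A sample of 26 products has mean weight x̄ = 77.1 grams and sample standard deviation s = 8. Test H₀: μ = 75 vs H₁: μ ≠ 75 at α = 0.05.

t = (x̄ - μ₀)/(s/√n) = (77.1 - 75)/(8/√26) = 1.338. df = 25, critical t = ±2.06. Fail to reject H₀.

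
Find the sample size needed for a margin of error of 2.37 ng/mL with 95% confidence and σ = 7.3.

n = (z*σ/E)² = (1.96×7.3/2.37)² = 36.4 → n = 37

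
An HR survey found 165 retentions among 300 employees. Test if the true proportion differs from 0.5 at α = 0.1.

p̂ = 0.55, p₀ = 0.5. z = (p̂ - p₀)/√(p₀(1-p₀)/n) = 1.732. Critical: ±1.645. Reject H₀.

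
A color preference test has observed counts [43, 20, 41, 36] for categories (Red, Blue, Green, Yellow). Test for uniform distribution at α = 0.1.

Expected = 35 each. χ² = Σ(O-E)²/E = 9.314. df = 3, critical value = 6.251. Reject H₀.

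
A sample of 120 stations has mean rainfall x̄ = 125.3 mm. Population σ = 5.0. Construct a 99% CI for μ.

CI = x̄ ± z*(σ/√n) = 125.3 ± 2.576(5.0/√120) = 125.3 ± 1.18 = (124.12, 126.48)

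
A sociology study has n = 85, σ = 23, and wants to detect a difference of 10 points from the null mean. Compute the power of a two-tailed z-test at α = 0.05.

SE = σ/√n = 23/√85 = 2.495. Non-centrality λ = d/SE = 10/2.495 = 4.008. Power ≈ Φ(λ - z_{α/2}) = Φ(4.008 - 1.96) = Φ(2.048) = 0.98.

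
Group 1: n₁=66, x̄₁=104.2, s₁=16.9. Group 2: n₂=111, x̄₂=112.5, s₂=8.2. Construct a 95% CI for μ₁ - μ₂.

Difference = -8.3. SE = √(16.9²/66 + 8.2²/111) = 2.221. CI = (-12.65, -3.95)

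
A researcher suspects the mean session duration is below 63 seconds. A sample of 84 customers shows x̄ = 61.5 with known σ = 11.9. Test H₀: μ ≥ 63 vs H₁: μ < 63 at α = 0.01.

z = -1.155. Critical value: -2.33. Fail to reject H₀.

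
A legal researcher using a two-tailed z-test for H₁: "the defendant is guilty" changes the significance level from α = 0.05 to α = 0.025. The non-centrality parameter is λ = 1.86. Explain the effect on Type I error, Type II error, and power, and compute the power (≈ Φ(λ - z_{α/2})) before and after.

Decreasing α from 0.05 to 0.025:
• Type I error rate decreases (α is the Type I rate by definition).
• Critical value moves from z_{α/2} = 1.96 to 2.241, so power = Φ(λ - z_{α/2}) goes from Φ(1.86 - 1.96) = 0.46 to Φ(1.86 - 2.241) = 0.352.
• Type II error rate β = 1 - power therefore increases (0.54 → 0.648).
Appropriate when false positives are costly — here, convicting an innocent person.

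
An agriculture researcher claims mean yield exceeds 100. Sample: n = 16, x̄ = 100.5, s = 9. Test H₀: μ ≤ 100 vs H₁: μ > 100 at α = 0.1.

t = (100.5 - 100)/(9/√16) = 0.222, df = 15. Critical t = 1.341. Fail to reject H₀.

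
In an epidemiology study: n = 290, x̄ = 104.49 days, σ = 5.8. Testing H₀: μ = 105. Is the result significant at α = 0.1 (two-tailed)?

z = (104.49 - 105)/(5.8/√290) = -1.497. Since |z| ≤ 1.645, not significant at α = 0.1.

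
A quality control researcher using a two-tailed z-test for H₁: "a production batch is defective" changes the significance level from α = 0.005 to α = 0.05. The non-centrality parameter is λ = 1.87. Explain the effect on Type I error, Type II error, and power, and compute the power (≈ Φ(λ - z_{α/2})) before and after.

Increasing α from 0.005 to 0.05:
• Type I error rate increases (α is the Type I rate by definition).
• Critical value moves from z_{α/2} = 2.807 to 1.96, so power = Φ(λ - z_{α/2}) goes from Φ(1.87 - 2.807) = 0.174 to Φ(1.87 - 1.96) = 0.464.
• Type II error rate β = 1 - power therefore decreases (0.826 → 0.536).
Appropriate when false negatives are costly — here, shipping a defective batch — faulty products reach customers.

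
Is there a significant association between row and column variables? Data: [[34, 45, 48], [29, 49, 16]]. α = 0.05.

χ² = 11.905. df = 2, critical = 5.991. Reject H₀. Variables are dependent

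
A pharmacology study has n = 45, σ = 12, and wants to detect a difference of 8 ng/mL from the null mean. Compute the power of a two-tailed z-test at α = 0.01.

SE = σ/√n = 12/√45 = 1.789. Non-centrality λ = d/SE = 8/1.789 = 4.472. Power ≈ Φ(λ - z_{α/2}) = Φ(4.472 - 2.576) = Φ(1.896) = 0.971.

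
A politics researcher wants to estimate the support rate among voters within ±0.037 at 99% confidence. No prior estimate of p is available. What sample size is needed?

Conservative approach: use p = 0.5 (maximizes p(1-p) = 0.25). n = z²(0.25)/E² = 2.576²×0.25/0.037² = 1211.8 → n = 1212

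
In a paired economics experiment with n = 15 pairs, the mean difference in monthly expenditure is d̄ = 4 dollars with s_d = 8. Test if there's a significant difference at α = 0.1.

t = d̄/(s_d/√n) = 4/(8/√15) = 1.936. df = 14, critical t = ±1.761. Reject H₀.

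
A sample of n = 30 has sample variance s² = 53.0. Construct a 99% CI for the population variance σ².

df = 29. χ²_{0.005} = 52.336, χ²_{0.995} = 13.121. CI for σ² = ((n-1)s²/χ²_{α/2}, (n-1)s²/χ²_{1-α/2}) = (29·53.0/52.336, 29·53.0/13.121) = (29.37, 117.14)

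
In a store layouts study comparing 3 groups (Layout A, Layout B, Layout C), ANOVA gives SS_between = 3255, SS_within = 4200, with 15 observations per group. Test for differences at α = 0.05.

df_between = 2, df_within = 42. F = MS_between/MS_within = 1627.5/100.0 = 16.275. F_crit ≈ 3.22. Reject H₀. At least one mean differs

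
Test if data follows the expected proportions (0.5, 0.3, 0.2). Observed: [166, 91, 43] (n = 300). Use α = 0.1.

Expected: [150.0, 90.0, 60.0]. χ² = 6.534. df = 2, critical = 4.605. Reject H₀.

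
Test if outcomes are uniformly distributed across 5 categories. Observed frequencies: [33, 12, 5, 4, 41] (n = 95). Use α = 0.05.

Expected = 19 each. χ² = Σ(O-E)²/E = 60.526. df = 4, critical value = 9.488. Reject H₀.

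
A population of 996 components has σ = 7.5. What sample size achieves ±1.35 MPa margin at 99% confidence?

Without FPC: n₀ = (2.576×7.5/1.35)² = 204.808. With FPC: n = n₀N/(n₀+N-1) = 170.02 → n = 171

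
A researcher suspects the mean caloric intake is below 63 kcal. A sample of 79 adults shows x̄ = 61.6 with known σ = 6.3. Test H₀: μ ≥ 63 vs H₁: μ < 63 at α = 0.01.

z = -1.975. Critical value: -2.33. Fail to reject H₀.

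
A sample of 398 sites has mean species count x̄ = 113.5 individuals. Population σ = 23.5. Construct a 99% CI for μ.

CI = x̄ ± z*(σ/√n) = 113.5 ± 2.576(23.5/√398) = 113.5 ± 3.03 = (110.47, 116.53)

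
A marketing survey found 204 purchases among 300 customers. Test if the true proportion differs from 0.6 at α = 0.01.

p̂ = 0.68, p₀ = 0.6. z = (p̂ - p₀)/√(p₀(1-p₀)/n) = 2.828. Critical: ±2.576. Reject H₀.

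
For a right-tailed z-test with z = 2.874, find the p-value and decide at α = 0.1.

p = P(Z > 2.874) = 1 - Φ(2.874) ≈ 0.002. Since p < 0.1, reject H₀ (significant) at α = 0.1.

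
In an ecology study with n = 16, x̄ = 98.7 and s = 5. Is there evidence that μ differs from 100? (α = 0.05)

t = (x̄ - μ₀)/(s/√n) = (98.7 - 100)/(5/√16) = -1.04. df = 15, critical t = ±2.131. Fail to reject H₀.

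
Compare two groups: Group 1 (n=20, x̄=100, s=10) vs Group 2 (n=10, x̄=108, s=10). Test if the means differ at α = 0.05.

Pooled sp = 10.0. t = -2.066, df = 28. Critical t = ±2.048. Reject H₀.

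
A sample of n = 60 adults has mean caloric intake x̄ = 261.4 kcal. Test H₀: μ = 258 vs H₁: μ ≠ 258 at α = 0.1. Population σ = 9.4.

z = (x̄ - μ₀)/(σ/√n) = (261.4 - 258)/(9.4/√60) = 2.802. Critical value: ±1.645. Since |2.802| > 1.645, Reject H₀.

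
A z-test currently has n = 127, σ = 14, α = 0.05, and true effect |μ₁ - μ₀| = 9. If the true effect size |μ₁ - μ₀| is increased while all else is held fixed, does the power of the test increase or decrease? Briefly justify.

Power increases: a larger true effect increases the non-centrality λ = |μ₁ - μ₀|/(σ/√n).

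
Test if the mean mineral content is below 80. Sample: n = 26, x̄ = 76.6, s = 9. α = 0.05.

t = (76.6 - 80)/(9/√26) = -1.926, df = 25. Critical t = -1.708. Reject H₀.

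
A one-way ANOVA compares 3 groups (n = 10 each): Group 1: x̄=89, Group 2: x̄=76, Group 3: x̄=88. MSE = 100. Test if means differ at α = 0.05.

Grand mean = 84.33. SS_between = 1046.67, MS_between = 523.33. F = 5.233, F_crit ≈ 3.354. Reject H₀.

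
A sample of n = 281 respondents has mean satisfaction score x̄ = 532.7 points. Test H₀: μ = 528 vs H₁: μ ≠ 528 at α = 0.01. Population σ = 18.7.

z = (x̄ - μ₀)/(σ/√n) = (532.7 - 528)/(18.7/√281) = 4.213. Critical value: ±2.576. Since |4.213| > 2.576, Reject H₀.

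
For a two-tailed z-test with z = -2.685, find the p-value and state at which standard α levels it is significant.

p = 2·P(Z > |-2.685|) = 2·(1 - Φ(2.685)) ≈ 0.0073. Significant at α = 0.1; Significant at α = 0.05; Significant at α = 0.01.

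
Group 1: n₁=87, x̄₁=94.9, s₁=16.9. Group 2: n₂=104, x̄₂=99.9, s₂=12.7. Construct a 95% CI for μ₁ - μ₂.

Difference = -5.0. SE = √(16.9²/87 + 12.7²/104) = 2.199. CI = (-9.31, -0.69)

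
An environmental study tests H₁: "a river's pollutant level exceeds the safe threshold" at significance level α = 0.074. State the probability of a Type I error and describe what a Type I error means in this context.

P(Type I error) = α = 0.074. A Type I error is rejecting H₀ when H₀ is actually true (false positive) — here, concluding that a river's pollutant level exceeds the safe threshold when in fact this is not the case. Consequence: shutting down a compliant factory unnecessarily.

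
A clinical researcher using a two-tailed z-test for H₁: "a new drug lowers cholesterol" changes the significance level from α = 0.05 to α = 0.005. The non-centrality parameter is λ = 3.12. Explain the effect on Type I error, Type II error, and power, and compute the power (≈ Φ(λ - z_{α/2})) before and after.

Decreasing α from 0.05 to 0.005:
• Type I error rate decreases (α is the Type I rate by definition).
• Critical value moves from z_{α/2} = 1.96 to 2.807, so power = Φ(λ - z_{α/2}) goes from Φ(3.12 - 1.96) = 0.877 to Φ(3.12 - 2.807) = 0.623.
• Type II error rate β = 1 - power therefore increases (0.123 → 0.377).
Appropriate when false positives are costly — here, approving an ineffective drug — patients take a useless medication and may skip effective alternatives.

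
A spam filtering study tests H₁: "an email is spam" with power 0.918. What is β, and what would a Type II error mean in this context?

β = 1 - power = 1 - 0.918 = 0.082. A Type II error is failing to reject H₀ when H₀ is false (false negative) — here, failing to conclude that an email is spam when in fact it is true. Consequence: a spam email lands in the inbox.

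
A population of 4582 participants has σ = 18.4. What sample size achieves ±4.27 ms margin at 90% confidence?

Without FPC: n₀ = (1.645×18.4/4.27)² = 50.247. With FPC: n = n₀N/(n₀+N-1) = 49.7 → n = 50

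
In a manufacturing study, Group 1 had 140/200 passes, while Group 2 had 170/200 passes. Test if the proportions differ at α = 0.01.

p̂₁ = 0.7, p̂₂ = 0.85, pooled p̂ = 0.775. z = -3.592. Critical: ±2.576. Reject H₀.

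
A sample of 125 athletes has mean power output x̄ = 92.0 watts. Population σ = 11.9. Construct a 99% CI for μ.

CI = x̄ ± z*(σ/√n) = 92.0 ± 2.576(11.9/√125) = 92.0 ± 2.74 = (89.26, 94.74)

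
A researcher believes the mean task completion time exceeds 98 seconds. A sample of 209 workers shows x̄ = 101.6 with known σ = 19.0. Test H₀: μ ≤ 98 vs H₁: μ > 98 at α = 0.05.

z = 2.739. Critical value: 1.645. Reject H₀.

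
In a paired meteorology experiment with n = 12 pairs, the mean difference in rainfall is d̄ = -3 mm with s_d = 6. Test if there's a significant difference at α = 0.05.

t = d̄/(s_d/√n) = -3/(6/√12) = -1.732. df = 11, critical t = ±2.201. Fail to reject H₀.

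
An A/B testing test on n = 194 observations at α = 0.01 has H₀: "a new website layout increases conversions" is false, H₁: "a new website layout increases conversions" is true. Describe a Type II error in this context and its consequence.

Type II error: failing to reject H₀ when it is false — concluding that a new website layout increases conversions is not supported when in fact it is. Consequence: discarding a layout that would have improved conversions — lost revenue.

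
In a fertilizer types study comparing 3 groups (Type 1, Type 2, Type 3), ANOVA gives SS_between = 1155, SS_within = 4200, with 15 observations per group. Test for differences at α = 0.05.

df_between = 2, df_within = 42. F = MS_between/MS_within = 577.5/100.0 = 5.775. F_crit ≈ 3.22. Reject H₀. At least one mean differs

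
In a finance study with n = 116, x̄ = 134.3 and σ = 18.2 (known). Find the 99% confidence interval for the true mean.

CI = x̄ ± z*(σ/√n) = 134.3 ± 2.576(18.2/√116) = 134.3 ± 4.35 = (129.95, 138.65)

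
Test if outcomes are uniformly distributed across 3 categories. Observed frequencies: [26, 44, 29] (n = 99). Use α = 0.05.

Expected = 33 each. χ² = Σ(O-E)²/E = 5.636. df = 2, critical value = 5.991. Fail to reject H₀.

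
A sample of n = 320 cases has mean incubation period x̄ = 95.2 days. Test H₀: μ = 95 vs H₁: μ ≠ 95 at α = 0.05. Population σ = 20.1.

z = (x̄ - μ₀)/(σ/√n) = (95.2 - 95)/(20.1/√320) = 0.178. Critical value: ±1.96. Since |0.178| ≤ 1.96, Fail to reject H₀.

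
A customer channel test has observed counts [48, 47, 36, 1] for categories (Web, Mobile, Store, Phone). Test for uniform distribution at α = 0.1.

Expected = 33 each. χ² = Σ(O-E)²/E = 44.061. df = 3, critical value = 6.251. Reject H₀.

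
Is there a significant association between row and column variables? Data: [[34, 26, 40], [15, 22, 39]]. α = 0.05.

χ² = 4.525. df = 2, critical = 5.991. Fail to reject H₀. No evidence of dependence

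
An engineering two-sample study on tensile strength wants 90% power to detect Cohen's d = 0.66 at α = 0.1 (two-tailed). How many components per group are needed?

z_{α/2} = 1.645, z_β = Φ⁻¹(0.9) = 1.282. For medium effect (d = 0.66): n per group = 2(z_{α/2} + z_β)²/d² = 2(1.645 + 1.282)²/0.66² = 39.3 → 40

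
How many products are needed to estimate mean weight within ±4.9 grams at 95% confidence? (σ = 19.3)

n = (z*σ/E)² = (1.96×19.3/4.9)² = 59.6 → n = 60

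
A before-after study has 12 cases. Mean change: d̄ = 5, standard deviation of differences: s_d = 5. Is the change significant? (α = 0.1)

t = d̄/(s_d/√n) = 5/(5/√12) = 3.464. df = 11, critical t = ±1.796. Reject H₀.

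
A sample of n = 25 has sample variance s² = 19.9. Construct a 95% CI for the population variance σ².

df = 24. χ²_{0.025} = 39.364, χ²_{0.975} = 12.401. CI for σ² = ((n-1)s²/χ²_{α/2}, (n-1)s²/χ²_{1-α/2}) = (24·19.9/39.364, 24·19.9/12.401) = (12.13, 38.51)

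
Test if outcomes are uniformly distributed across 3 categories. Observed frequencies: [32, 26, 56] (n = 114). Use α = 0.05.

Expected = 38 each. χ² = Σ(O-E)²/E = 13.263. df = 2, critical value = 5.991. Reject H₀.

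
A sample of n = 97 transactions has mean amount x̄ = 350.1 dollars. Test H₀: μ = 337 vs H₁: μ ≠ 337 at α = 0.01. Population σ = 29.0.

z = (x̄ - μ₀)/(σ/√n) = (350.1 - 337)/(29.0/√97) = 4.449. Critical value: ±2.576. Since |4.449| > 2.576, Reject H₀.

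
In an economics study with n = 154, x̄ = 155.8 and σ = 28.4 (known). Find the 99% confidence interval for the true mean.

CI = x̄ ± z*(σ/√n) = 155.8 ± 2.576(28.4/√154) = 155.8 ± 5.9 = (149.9, 161.7)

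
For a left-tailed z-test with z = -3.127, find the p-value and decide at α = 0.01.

p = P(Z < -3.127) = Φ(-3.127) ≈ 0.0009. Since p < 0.01, reject H₀ (significant) at α = 0.01.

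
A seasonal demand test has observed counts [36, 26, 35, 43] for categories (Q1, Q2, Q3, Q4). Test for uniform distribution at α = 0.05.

Expected = 35 each. χ² = Σ(O-E)²/E = 4.171. df = 3, critical value = 7.815. Fail to reject H₀.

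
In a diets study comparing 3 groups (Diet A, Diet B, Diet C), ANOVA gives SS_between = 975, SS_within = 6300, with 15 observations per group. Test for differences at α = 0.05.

df_between = 2, df_within = 42. F = MS_between/MS_within = 487.5/150.0 = 3.25. F_crit ≈ 3.22. Reject H₀. At least one mean differs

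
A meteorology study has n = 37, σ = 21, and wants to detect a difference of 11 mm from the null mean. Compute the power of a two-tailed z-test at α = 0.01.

SE = σ/√n = 21/√37 = 3.452. Non-centrality λ = d/SE = 11/3.452 = 3.186. Power ≈ Φ(λ - z_{α/2}) = Φ(3.186 - 2.576) = Φ(0.61) = 0.729.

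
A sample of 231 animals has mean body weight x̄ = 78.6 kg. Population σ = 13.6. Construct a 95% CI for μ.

CI = x̄ ± z*(σ/√n) = 78.6 ± 1.96(13.6/√231) = 78.6 ± 1.75 = (76.85, 80.35)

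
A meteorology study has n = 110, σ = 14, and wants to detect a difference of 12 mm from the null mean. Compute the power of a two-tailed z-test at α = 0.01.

SE = σ/√n = 14/√110 = 1.335. Non-centrality λ = d/SE = 12/1.335 = 8.99. Power ≈ Φ(λ - z_{α/2}) = Φ(8.99 - 2.576) = Φ(6.414) = 1.0.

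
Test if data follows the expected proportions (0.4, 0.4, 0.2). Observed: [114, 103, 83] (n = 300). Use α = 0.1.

Expected: [120.0, 120.0, 60.0]. χ² = 11.525. df = 2, critical = 4.605. Reject H₀.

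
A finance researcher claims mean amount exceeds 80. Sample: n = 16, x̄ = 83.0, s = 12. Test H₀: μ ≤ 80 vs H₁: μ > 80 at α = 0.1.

t = (83.0 - 80)/(12/√16) = 1.0, df = 15. Critical t = 1.341. Fail to reject H₀.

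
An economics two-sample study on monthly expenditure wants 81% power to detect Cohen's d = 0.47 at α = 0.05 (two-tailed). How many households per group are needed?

z_{α/2} = 1.96, z_β = Φ⁻¹(0.81) = 0.878. For small effect (d = 0.47): n per group = 2(z_{α/2} + z_β)²/d² = 2(1.96 + 0.878)²/0.47² = 72.9 → 73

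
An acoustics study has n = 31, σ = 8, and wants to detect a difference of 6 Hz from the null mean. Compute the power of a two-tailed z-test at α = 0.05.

SE = σ/√n = 8/√31 = 1.437. Non-centrality λ = d/SE = 6/1.437 = 4.176. Power ≈ Φ(λ - z_{α/2}) = Φ(4.176 - 1.96) = Φ(2.216) = 0.987.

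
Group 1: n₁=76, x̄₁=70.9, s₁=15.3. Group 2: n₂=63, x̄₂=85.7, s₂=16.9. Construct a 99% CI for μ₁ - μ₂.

Difference = -14.8. SE = √(15.3²/76 + 16.9²/63) = 2.759. CI = (-21.91, -7.69)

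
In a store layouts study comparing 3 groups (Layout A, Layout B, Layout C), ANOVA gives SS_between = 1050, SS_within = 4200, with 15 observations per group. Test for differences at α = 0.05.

df_between = 2, df_within = 42. F = MS_between/MS_within = 525.0/100.0 = 5.25. F_crit ≈ 3.22. Reject H₀. At least one mean differs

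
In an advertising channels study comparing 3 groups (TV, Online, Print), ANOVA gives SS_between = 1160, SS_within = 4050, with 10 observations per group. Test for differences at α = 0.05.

df_between = 2, df_within = 27. F = MS_between/MS_within = 580.0/150.0 = 3.867. F_crit ≈ 3.354. Reject H₀. At least one mean differs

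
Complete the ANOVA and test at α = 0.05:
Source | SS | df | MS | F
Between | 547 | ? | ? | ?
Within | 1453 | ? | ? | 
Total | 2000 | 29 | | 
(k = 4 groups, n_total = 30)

df_between = 3, df_within = 26. MS_between = 182.33, MS_within = 55.88. F = 3.263, F_crit ≈ 2.975. Reject H₀.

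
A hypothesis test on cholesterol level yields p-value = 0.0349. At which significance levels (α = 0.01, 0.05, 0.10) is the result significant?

p = 0.0349. Significant at: α = 0.05, 0.1.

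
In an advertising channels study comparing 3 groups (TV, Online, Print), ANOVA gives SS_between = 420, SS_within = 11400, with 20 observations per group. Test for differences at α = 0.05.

df_between = 2, df_within = 57. F = MS_between/MS_within = 210.0/200.0 = 1.05. F_crit ≈ 3.159. Fail to reject H₀.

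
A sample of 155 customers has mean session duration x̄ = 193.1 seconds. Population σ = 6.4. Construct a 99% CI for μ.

CI = x̄ ± z*(σ/√n) = 193.1 ± 2.576(6.4/√155) = 193.1 ± 1.32 = (191.78, 194.42)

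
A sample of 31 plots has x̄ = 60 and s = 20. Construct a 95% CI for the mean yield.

CI = x̄ ± t*(s/√n) = 60 ± 2.042(20/√31) = (52.66, 67.34)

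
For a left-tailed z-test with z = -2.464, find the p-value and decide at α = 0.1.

p = P(Z < -2.464) = Φ(-2.464) ≈ 0.0069. Since p < 0.1, reject H₀ (significant) at α = 0.1.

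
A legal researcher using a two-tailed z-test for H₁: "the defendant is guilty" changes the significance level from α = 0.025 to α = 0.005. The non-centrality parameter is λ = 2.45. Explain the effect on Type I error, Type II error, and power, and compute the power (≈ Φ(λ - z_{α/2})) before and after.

Decreasing α from 0.025 to 0.005:
• Type I error rate decreases (α is the Type I rate by definition).
• Critical value moves from z_{α/2} = 2.241 to 2.807, so power = Φ(λ - z_{α/2}) goes from Φ(2.45 - 2.241) = 0.583 to Φ(2.45 - 2.807) = 0.361.
• Type II error rate β = 1 - power therefore increases (0.417 → 0.639).
Appropriate when false positives are costly — here, convicting an innocent person.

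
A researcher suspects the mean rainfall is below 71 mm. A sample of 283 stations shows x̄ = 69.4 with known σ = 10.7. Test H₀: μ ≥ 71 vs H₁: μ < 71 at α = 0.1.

z = -2.516. Critical value: -1.28. Reject H₀.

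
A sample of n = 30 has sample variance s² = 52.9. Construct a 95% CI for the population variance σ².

df = 29. χ²_{0.025} = 45.722, χ²_{0.975} = 16.047. CI for σ² = ((n-1)s²/χ²_{α/2}, (n-1)s²/χ²_{1-α/2}) = (29·52.9/45.722, 29·52.9/16.047) = (33.55, 95.6)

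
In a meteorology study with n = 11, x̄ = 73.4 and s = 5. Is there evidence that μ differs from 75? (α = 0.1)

t = (x̄ - μ₀)/(s/√n) = (73.4 - 75)/(5/√11) = -1.061. df = 10, critical t = ±1.812. Fail to reject H₀.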